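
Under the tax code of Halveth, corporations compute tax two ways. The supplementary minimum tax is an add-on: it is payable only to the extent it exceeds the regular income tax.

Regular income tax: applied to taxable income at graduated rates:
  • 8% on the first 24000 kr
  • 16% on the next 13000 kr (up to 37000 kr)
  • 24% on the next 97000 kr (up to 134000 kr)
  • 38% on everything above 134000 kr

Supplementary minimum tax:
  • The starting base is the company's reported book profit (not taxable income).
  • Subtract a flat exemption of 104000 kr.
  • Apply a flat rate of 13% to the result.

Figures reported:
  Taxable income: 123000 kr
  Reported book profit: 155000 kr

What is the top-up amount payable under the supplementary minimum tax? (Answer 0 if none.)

Supplementary minimum tax:
  Base (reported book profit): 155000 kr
  Less exemption 104000 kr → base 51000 kr
  51000 kr × 13% = 6630 kr

Regular income tax:
  24000 kr × 8% = 1920 kr
  13000 kr × 16% = 2080 kr
  86000 kr × 24% = 20640 kr
  → 24640 kr

6630 kr ≤ 24640 kr, so no add-on is due.

0 kr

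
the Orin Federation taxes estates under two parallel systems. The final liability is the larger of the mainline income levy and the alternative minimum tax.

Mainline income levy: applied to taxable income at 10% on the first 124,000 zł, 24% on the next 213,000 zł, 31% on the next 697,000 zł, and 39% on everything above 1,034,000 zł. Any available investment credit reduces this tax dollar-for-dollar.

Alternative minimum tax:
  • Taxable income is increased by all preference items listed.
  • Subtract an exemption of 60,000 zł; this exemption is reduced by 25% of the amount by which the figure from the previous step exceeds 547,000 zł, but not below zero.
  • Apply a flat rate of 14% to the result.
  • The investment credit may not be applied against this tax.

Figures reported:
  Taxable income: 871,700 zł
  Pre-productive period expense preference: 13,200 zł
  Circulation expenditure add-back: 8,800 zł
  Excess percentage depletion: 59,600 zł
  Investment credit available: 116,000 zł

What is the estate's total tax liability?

133,462 zł

Mainline income levy:
  124,000 zł × 10% = 12,400 zł
  213,000 zł × 24% = 51,120 zł
  534,700 zł × 31% = 165,757 zł
  → 229,277 zł
  Less investment credit 116,000 zł → 113,277 zł

Alternative minimum tax:
  Adjusted income: 871,700 zł + 13,200 zł + 8,800 zł + 59,600 zł = 953,300 zł
  Exemption: 25% × (953,300 zł − 547,000 zł) = 101,575 zł ≥ 60,000 zł, so the exemption is fully phased out
  Base: 953,300 zł − 0 zł = 953,300 zł
  953,300 zł × 14% = 133,462 zł

133,462 zł > 113,277 zł, so the alternative minimum tax is the binding amount.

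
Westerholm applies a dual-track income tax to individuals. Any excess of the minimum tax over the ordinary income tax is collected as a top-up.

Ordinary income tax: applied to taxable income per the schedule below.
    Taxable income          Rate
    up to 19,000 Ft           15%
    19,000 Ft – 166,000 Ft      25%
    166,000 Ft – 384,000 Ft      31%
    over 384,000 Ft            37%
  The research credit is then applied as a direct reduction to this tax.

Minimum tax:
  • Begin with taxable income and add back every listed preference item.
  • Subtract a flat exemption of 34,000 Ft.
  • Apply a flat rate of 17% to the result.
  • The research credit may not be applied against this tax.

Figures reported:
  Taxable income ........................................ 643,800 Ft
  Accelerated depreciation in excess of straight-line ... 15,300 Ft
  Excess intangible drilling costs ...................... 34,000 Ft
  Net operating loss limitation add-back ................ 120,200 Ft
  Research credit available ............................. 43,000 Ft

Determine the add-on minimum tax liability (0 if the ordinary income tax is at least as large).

Ordinary income tax:
  19,000 Ft × 15% = 2,850 Ft
  147,000 Ft × 25% = 36,750 Ft
  218,000 Ft × 31% = 67,580 Ft
  259,800 Ft × 37% = 96,126 Ft
  → 203,306 Ft
  Less research credit 43,000 Ft → 160,306 Ft

Minimum tax:
  Adjusted income: 643,800 Ft + 15,300 Ft + 34,000 Ft + 120,200 Ft = 813,300 Ft
  Less exemption 34,000 Ft → base 779,300 Ft
  779,300 Ft × 17% = 132,481 Ft

132,481 Ft ≤ 160,306 Ft, so no add-on is due.

0 Ft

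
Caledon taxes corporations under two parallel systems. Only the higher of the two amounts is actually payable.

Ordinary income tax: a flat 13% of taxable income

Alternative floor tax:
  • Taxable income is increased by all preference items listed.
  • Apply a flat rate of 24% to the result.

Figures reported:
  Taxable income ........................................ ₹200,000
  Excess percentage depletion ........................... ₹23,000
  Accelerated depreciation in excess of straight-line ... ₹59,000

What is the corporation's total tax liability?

Ordinary income tax:
  ₹200,000 × 13% = ₹26,000

Alternative floor tax:
  Adjusted income: ₹200,000 + ₹23,000 + ₹59,000 = ₹282,000
  ₹282,000 × 24% = ₹67,680

₹67,680 > ₹26,000, so the alternative floor tax is the binding amount.

₹67,680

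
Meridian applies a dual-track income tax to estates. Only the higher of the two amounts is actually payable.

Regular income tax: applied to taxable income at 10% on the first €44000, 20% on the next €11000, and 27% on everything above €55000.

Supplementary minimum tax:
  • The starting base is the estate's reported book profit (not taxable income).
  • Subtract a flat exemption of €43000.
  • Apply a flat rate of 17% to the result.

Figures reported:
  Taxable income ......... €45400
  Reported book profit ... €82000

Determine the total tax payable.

€6630

Regular income tax:
  €44000 × 10% = €4400
  €1400 × 20% = €280
  → €4680

Supplementary minimum tax:
  Base (reported book profit): €82000
  Less exemption €43000 → base €39000
  €39000 × 17% = €6630

€6630 > €4680, so the supplementary minimum tax is the binding amount.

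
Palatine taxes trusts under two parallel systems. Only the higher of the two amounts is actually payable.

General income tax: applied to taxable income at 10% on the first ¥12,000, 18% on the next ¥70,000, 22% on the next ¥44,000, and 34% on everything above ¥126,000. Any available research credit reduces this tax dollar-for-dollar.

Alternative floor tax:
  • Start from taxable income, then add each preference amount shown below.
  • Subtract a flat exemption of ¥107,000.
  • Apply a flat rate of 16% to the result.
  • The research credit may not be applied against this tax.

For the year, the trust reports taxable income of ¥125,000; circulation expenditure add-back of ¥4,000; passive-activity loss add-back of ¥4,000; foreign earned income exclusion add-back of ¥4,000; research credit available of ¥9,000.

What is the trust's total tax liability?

¥14,260

General income tax:
  ¥12,000 × 10% = ¥1,200
  ¥70,000 × 18% = ¥12,600
  ¥43,000 × 22% = ¥9,460
  → ¥23,260
  Less research credit ¥9,000 → ¥14,260

Alternative floor tax:
  Adjusted income: ¥125,000 + ¥4,000 + ¥4,000 + ¥4,000 = ¥137,000
  Less exemption ¥107,000 → base ¥30,000
  ¥30,000 × 16% = ¥4,800

¥14,260 > ¥4,800, so the general income tax governs.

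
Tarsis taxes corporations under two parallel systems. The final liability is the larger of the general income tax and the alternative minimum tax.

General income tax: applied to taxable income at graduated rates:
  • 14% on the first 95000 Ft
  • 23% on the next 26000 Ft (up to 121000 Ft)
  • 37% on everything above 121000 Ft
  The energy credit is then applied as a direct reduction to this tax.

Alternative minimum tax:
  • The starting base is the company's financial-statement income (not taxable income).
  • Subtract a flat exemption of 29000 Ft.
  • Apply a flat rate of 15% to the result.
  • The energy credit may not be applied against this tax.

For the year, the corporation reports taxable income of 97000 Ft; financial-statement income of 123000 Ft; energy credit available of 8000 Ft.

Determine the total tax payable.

14100 Ft

General income tax:
  95000 Ft × 14% = 13300 Ft
  2000 Ft × 23% = 460 Ft
  → 13760 Ft
  Less energy credit 8000 Ft → 5760 Ft

Alternative minimum tax:
  Base (financial-statement income): 123000 Ft
  Less exemption 29000 Ft → base 94000 Ft
  94000 Ft × 15% = 14100 Ft

14100 Ft > 5760 Ft, so the alternative minimum tax is the binding amount.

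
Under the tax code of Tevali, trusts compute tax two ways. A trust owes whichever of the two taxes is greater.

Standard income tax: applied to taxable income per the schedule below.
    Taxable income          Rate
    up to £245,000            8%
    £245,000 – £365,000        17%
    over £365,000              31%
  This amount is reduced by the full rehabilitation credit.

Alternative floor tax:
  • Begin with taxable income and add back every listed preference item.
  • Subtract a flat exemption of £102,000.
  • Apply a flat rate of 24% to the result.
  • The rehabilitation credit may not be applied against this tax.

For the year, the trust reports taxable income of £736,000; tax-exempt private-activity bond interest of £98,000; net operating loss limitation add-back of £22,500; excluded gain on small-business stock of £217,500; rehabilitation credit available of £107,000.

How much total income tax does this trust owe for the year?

Standard income tax:
  £245,000 × 8% = £19,600
  £120,000 × 17% = £20,400
  £371,000 × 31% = £115,010
  → £155,010
  Less rehabilitation credit £107,000 → £48,010

Alternative floor tax:
  Adjusted income: £736,000 + £98,000 + £22,500 + £217,500 = £1,074,000
  Less exemption £102,000 → base £972,000
  £972,000 × 24% = £233,280

£233,280 > £48,010, so the alternative floor tax is the binding amount.

£233,280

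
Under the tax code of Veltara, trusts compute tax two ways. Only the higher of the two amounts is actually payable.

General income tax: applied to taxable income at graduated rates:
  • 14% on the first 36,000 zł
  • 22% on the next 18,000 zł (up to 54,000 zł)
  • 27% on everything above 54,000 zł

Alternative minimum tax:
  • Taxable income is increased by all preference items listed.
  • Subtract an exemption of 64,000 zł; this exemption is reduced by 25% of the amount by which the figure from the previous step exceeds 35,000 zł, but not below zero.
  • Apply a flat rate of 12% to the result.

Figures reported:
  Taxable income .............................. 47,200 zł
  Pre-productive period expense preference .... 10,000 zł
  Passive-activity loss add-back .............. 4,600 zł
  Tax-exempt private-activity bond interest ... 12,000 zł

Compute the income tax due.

Alternative minimum tax:
  Adjusted income: 47,200 zł + 10,000 zł + 4,600 zł + 12,000 zł = 73,800 zł
  Exemption: 64,000 zł − 25% × (73,800 zł − 35,000 zł) = 64,000 zł − 9,700 zł = 54,300 zł
  Base: 73,800 zł − 54,300 zł = 19,500 zł
  19,500 zł × 12% = 2,340 zł

General income tax:
  36,000 zł × 14% = 5,040 zł
  11,200 zł × 22% = 2,464 zł
  → 7,504 zł

7,504 zł > 2,340 zł, so the general income tax governs.

7,504 zł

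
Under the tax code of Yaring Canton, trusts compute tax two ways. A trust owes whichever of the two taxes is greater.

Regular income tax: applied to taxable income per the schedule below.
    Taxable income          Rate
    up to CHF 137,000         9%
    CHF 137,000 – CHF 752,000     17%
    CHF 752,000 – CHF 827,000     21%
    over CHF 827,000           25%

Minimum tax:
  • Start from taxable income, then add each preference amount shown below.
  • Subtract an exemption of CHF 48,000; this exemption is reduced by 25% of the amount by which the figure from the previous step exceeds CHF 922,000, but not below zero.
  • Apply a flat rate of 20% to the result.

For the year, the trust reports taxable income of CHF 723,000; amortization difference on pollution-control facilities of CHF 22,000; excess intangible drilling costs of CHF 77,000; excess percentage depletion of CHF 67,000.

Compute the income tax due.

Minimum tax:
  Adjusted income: CHF 723,000 + CHF 22,000 + CHF 77,000 + CHF 67,000 = CHF 889,000
  Exemption: CHF 889,000 ≤ CHF 922,000, so full CHF 48,000 applies
  Base: CHF 889,000 − CHF 48,000 = CHF 841,000
  CHF 841,000 × 20% = CHF 168,200

Regular income tax:
  CHF 137,000 × 9% = CHF 12,330
  CHF 586,000 × 17% = CHF 99,620
  → CHF 111,950

CHF 168,200 > CHF 111,950, so the minimum tax is the binding amount.

CHF 168,200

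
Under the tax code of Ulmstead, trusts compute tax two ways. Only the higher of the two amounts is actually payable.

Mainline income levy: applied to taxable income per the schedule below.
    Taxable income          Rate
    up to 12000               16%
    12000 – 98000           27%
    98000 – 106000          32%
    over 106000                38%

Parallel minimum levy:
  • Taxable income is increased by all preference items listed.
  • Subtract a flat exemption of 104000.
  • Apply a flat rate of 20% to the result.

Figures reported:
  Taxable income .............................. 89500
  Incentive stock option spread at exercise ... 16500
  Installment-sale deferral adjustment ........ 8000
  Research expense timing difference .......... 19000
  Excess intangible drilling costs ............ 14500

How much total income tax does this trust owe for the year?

Mainline income levy:
  12000 × 16% = 1920
  77500 × 27% = 20925
  → 22845

Parallel minimum levy:
  Adjusted income: 89500 + 16500 + 8000 + 19000 + 14500 = 147500
  Less exemption 104000 → base 43500
  43500 × 20% = 8700

22845 > 8700, so the mainline income levy governs.

22845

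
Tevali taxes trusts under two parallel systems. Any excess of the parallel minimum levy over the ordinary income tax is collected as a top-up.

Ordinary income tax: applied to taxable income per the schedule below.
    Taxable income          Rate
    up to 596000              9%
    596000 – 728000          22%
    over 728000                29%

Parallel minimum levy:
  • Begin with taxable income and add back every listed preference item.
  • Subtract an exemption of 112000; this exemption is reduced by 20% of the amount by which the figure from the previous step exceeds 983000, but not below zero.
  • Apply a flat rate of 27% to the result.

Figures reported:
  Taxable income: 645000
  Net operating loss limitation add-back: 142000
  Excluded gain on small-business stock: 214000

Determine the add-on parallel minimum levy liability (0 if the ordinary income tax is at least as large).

176582

Parallel minimum levy:
  Adjusted income: 645000 + 142000 + 214000 = 1001000
  Exemption: 112000 − 20% × (1001000 − 983000) = 112000 − 3600 = 108400
  Base: 1001000 − 108400 = 892600
  892600 × 27% = 241002

Ordinary income tax:
  596000 × 9% = 53640
  49000 × 22% = 10780
  → 64420

Excess of parallel minimum levy over ordinary income tax: 241002 − 64420 = 176582.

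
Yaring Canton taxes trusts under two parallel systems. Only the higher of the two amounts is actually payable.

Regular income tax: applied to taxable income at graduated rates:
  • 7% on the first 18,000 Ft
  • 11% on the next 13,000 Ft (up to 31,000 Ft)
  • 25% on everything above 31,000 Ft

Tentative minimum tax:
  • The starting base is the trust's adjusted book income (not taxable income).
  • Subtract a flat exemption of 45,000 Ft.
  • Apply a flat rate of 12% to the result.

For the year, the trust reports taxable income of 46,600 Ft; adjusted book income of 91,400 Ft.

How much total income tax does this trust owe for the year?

Tentative minimum tax:
  Base (adjusted book income): 91,400 Ft
  Less exemption 45,000 Ft → base 46,400 Ft
  46,400 Ft × 12% = 5,568 Ft

Regular income tax:
  18,000 Ft × 7% = 1,260 Ft
  13,000 Ft × 11% = 1,430 Ft
  15,600 Ft × 25% = 3,900 Ft
  → 6,590 Ft

6,590 Ft > 5,568 Ft, so the regular income tax governs.

6,590 Ft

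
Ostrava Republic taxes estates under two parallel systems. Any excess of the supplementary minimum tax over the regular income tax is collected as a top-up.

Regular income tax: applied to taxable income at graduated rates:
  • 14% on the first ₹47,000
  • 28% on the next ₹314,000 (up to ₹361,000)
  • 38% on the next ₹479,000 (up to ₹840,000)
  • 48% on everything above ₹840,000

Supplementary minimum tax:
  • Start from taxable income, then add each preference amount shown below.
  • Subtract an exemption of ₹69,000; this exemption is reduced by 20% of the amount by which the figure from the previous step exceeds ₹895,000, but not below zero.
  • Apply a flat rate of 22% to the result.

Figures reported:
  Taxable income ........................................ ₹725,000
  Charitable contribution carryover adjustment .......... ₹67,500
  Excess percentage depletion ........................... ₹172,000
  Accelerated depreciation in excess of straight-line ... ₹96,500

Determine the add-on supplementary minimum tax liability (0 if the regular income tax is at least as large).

Supplementary minimum tax:
  Adjusted income: ₹725,000 + ₹67,500 + ₹172,000 + ₹96,500 = ₹1,061,000
  Exemption: ₹69,000 − 20% × (₹1,061,000 − ₹895,000) = ₹69,000 − ₹33,200 = ₹35,800
  Base: ₹1,061,000 − ₹35,800 = ₹1,025,200
  ₹1,025,200 × 22% = ₹225,544

Regular income tax:
  ₹47,000 × 14% = ₹6,580
  ₹314,000 × 28% = ₹87,920
  ₹364,000 × 38% = ₹138,320
  → ₹232,820

₹225,544 ≤ ₹232,820, so no add-on is due.

₹0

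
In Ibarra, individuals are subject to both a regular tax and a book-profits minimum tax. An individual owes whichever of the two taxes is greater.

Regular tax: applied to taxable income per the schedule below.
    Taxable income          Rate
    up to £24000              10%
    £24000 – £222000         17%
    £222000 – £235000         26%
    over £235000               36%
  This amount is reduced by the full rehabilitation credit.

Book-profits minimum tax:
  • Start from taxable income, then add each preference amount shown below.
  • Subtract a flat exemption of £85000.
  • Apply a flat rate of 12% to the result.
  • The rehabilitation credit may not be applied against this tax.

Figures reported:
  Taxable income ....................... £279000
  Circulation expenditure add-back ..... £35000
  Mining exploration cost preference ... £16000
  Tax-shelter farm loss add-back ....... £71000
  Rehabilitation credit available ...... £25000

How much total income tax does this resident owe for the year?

£37920

Book-profits minimum tax:
  Adjusted income: £279000 + £35000 + £16000 + £71000 = £401000
  Less exemption £85000 → base £316000
  £316000 × 12% = £37920

Regular tax:
  £24000 × 10% = £2400
  £198000 × 17% = £33660
  £13000 × 26% = £3380
  £44000 × 36% = £15840
  → £55280
  Less rehabilitation credit £25000 → £30280

£37920 > £30280, so the book-profits minimum tax is the binding amount.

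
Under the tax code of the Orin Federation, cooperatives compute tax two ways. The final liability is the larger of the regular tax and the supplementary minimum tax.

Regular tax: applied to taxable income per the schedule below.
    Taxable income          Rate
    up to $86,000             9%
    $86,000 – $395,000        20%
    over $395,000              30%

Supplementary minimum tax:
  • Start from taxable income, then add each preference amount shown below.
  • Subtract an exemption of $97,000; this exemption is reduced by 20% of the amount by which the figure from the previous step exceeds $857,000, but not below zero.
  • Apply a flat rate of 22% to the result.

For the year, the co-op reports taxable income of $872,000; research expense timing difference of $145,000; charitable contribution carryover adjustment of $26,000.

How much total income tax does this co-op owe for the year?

Regular tax:
  $86,000 × 9% = $7,740
  $309,000 × 20% = $61,800
  $477,000 × 30% = $143,100
  → $212,640

Supplementary minimum tax:
  Adjusted income: $872,000 + $145,000 + $26,000 = $1,043,000
  Exemption: $97,000 − 20% × ($1,043,000 − $857,000) = $97,000 − $37,200 = $59,800
  Base: $1,043,000 − $59,800 = $983,200
  $983,200 × 22% = $216,304

$216,304 > $212,640, so the supplementary minimum tax is the binding amount.

$216,304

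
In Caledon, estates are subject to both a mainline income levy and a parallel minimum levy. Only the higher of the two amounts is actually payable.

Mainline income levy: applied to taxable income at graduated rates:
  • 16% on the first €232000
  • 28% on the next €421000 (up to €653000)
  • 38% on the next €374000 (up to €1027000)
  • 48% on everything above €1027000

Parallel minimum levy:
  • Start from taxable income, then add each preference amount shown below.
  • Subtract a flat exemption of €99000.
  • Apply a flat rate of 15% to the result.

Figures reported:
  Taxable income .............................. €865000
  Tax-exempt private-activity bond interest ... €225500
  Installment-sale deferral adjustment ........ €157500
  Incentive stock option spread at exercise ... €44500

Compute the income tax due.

€235560

Parallel minimum levy:
  Adjusted income: €865000 + €225500 + €157500 + €44500 = €1292500
  Less exemption €99000 → base €1193500
  €1193500 × 15% = €179025

Mainline income levy:
  €232000 × 16% = €37120
  €421000 × 28% = €117880
  €212000 × 38% = €80560
  → €235560

€235560 > €179025, so the mainline income levy governs.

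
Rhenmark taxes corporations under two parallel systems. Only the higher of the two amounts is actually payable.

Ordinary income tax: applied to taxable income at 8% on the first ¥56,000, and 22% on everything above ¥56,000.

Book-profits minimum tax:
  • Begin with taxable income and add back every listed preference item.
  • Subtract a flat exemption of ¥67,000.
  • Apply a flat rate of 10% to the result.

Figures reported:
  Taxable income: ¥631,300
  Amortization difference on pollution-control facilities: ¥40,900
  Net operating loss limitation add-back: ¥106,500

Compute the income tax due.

¥131,046

Ordinary income tax:
  ¥56,000 × 8% = ¥4,480
  ¥575,300 × 22% = ¥126,566
  → ¥131,046

Book-profits minimum tax:
  Adjusted income: ¥631,300 + ¥40,900 + ¥106,500 = ¥778,700
  Less exemption ¥67,000 → base ¥711,700
  ¥711,700 × 10% = ¥71,170

¥131,046 > ¥71,170, so the ordinary income tax governs.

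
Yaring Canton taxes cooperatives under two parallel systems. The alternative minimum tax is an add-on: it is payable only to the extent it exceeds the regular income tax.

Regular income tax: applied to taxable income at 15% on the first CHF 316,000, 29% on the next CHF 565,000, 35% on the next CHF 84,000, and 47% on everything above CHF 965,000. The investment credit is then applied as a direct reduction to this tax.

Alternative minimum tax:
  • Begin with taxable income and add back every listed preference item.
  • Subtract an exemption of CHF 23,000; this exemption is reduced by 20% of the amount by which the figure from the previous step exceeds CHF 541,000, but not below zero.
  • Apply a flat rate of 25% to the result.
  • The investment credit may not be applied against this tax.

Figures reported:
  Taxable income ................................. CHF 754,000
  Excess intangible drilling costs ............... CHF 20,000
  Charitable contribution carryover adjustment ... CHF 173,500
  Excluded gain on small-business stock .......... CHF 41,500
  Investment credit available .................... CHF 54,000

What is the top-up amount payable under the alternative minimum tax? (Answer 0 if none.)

Alternative minimum tax:
  Adjusted income: CHF 754,000 + CHF 20,000 + CHF 173,500 + CHF 41,500 = CHF 989,000
  Exemption: 20% × (CHF 989,000 − CHF 541,000) = CHF 89,600 ≥ CHF 23,000, so the exemption is fully phased out
  Base: CHF 989,000 − CHF 0 = CHF 989,000
  CHF 989,000 × 25% = CHF 247,250

Regular income tax:
  CHF 316,000 × 15% = CHF 47,400
  CHF 438,000 × 29% = CHF 127,020
  → CHF 174,420
  Less investment credit CHF 54,000 → CHF 120,420

Excess of alternative minimum tax over regular income tax: CHF 247,250 − CHF 120,420 = CHF 126,830.

CHF 126,830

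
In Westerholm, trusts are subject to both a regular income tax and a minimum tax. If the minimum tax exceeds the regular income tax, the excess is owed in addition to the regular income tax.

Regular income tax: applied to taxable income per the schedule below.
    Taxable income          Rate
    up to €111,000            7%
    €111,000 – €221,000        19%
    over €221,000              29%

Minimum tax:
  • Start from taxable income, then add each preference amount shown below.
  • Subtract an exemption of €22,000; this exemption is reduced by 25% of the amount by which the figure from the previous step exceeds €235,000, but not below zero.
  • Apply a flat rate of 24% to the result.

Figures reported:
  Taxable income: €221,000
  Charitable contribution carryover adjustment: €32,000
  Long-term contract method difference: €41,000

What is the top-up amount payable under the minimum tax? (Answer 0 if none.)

€40,150

Minimum tax:
  Adjusted income: €221,000 + €32,000 + €41,000 = €294,000
  Exemption: €22,000 − 25% × (€294,000 − €235,000) = €22,000 − €14,750 = €7,250
  Base: €294,000 − €7,250 = €286,750
  €286,750 × 24% = €68,820

Regular income tax:
  €111,000 × 7% = €7,770
  €110,000 × 19% = €20,900
  → €28,670

Excess of minimum tax over regular income tax: €68,820 − €28,670 = €40,150.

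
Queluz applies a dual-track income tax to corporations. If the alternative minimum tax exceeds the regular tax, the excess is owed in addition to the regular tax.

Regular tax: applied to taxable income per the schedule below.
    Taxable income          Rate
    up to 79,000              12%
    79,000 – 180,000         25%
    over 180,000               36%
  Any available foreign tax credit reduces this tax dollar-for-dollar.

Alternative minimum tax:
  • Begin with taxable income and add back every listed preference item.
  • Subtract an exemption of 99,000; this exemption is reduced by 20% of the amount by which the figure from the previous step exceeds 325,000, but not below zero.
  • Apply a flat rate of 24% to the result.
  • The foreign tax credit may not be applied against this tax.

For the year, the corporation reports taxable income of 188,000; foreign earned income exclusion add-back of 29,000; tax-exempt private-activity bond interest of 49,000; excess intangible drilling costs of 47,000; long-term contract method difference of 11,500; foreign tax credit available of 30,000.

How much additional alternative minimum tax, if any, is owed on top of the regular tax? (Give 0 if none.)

46,510

Alternative minimum tax:
  Adjusted income: 188,000 + 29,000 + 49,000 + 47,000 + 11,500 = 324,500
  Exemption: 324,500 ≤ 325,000, so full 99,000 applies
  Base: 324,500 − 99,000 = 225,500
  225,500 × 24% = 54,120

Regular tax:
  79,000 × 12% = 9,480
  101,000 × 25% = 25,250
  8,000 × 36% = 2,880
  → 37,610
  Less foreign tax credit 30,000 → 7,610

Excess of alternative minimum tax over regular tax: 54,120 − 7,610 = 46,510.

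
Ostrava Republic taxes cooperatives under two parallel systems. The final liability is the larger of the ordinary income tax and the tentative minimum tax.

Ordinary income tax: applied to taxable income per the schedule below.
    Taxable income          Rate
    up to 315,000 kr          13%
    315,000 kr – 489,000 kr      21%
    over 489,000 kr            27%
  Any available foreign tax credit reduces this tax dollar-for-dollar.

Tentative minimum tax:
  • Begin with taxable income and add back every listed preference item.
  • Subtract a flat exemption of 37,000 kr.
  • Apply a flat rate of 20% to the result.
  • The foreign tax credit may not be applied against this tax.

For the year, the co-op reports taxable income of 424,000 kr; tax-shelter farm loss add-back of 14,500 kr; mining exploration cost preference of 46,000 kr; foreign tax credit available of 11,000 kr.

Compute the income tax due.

Tentative minimum tax:
  Adjusted income: 424,000 kr + 14,500 kr + 46,000 kr = 484,500 kr
  Less exemption 37,000 kr → base 447,500 kr
  447,500 kr × 20% = 89,500 kr

Ordinary income tax:
  315,000 kr × 13% = 40,950 kr
  109,000 kr × 21% = 22,890 kr
  → 63,840 kr
  Less foreign tax credit 11,000 kr → 52,840 kr

89,500 kr > 52,840 kr, so the tentative minimum tax is the binding amount.

89,500 kr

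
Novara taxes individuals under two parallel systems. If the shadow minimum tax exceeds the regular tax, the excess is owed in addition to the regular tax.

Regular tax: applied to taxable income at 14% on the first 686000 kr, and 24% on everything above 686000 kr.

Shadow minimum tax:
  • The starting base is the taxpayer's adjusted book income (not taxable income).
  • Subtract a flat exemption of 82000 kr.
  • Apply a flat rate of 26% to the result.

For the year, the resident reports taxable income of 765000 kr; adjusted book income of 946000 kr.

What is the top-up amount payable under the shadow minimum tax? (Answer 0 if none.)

Regular tax:
  686000 kr × 14% = 96040 kr
  79000 kr × 24% = 18960 kr
  → 115000 kr

Shadow minimum tax:
  Base (adjusted book income): 946000 kr
  Less exemption 82000 kr → base 864000 kr
  864000 kr × 26% = 224640 kr

Excess of shadow minimum tax over regular tax: 224640 kr − 115000 kr = 109640 kr.

109640 kr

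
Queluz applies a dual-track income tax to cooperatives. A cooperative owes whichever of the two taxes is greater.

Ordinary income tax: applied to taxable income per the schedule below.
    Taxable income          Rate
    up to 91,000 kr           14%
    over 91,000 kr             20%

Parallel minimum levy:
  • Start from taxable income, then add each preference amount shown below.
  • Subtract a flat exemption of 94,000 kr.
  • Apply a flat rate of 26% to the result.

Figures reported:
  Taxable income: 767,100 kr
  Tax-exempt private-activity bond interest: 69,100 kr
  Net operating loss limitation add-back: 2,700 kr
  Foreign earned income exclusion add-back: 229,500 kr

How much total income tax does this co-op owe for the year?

253,344 kr

Parallel minimum levy:
  Adjusted income: 767,100 kr + 69,100 kr + 2,700 kr + 229,500 kr = 1,068,400 kr
  Less exemption 94,000 kr → base 974,400 kr
  974,400 kr × 26% = 253,344 kr

Ordinary income tax:
  91,000 kr × 14% = 12,740 kr
  676,100 kr × 20% = 135,220 kr
  → 147,960 kr

253,344 kr > 147,960 kr, so the parallel minimum levy is the binding amount.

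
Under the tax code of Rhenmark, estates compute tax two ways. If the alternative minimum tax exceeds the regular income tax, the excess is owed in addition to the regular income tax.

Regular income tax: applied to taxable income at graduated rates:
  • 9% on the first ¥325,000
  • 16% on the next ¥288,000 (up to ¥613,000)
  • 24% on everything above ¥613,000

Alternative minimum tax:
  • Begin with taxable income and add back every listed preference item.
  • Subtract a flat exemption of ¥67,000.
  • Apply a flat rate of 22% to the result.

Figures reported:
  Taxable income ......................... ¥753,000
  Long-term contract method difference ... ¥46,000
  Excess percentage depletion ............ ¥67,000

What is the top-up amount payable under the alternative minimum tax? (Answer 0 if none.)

¥66,850

Alternative minimum tax:
  Adjusted income: ¥753,000 + ¥46,000 + ¥67,000 = ¥866,000
  Less exemption ¥67,000 → base ¥799,000
  ¥799,000 × 22% = ¥175,780

Regular income tax:
  ¥325,000 × 9% = ¥29,250
  ¥288,000 × 16% = ¥46,080
  ¥140,000 × 24% = ¥33,600
  → ¥108,930

Excess of alternative minimum tax over regular income tax: ¥175,780 − ¥108,930 = ¥66,850.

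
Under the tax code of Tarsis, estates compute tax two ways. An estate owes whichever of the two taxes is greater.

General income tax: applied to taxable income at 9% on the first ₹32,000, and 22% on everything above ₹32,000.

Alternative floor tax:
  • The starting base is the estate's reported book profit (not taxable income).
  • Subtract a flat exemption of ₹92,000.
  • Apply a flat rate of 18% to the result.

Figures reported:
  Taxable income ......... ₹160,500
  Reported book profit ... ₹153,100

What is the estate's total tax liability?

General income tax:
  ₹32,000 × 9% = ₹2,880
  ₹128,500 × 22% = ₹28,270
  → ₹31,150

Alternative floor tax:
  Base (reported book profit): ₹153,100
  Less exemption ₹92,000 → base ₹61,100
  ₹61,100 × 18% = ₹10,998

₹31,150 > ₹10,998, so the general income tax governs.

₹31,150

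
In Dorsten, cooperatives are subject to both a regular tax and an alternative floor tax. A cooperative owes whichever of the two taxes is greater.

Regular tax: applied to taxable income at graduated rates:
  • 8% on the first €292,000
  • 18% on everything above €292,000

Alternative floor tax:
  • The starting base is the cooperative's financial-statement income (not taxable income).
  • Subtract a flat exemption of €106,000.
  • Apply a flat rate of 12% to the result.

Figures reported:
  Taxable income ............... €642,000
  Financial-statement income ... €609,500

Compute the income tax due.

€86,360

Alternative floor tax:
  Base (financial-statement income): €609,500
  Less exemption €106,000 → base €503,500
  €503,500 × 12% = €60,420

Regular tax:
  €292,000 × 8% = €23,360
  €350,000 × 18% = €63,000
  → €86,360

€86,360 > €60,420, so the regular tax governs.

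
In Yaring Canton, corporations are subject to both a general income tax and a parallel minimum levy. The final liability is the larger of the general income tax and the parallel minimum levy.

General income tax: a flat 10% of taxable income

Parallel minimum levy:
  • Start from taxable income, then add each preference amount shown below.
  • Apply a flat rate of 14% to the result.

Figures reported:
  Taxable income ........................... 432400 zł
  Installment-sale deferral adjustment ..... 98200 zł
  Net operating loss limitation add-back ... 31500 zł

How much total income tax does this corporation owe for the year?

Parallel minimum levy:
  Adjusted income: 432400 zł + 98200 zł + 31500 zł = 562100 zł
  562100 zł × 14% = 78694 zł

General income tax:
  432400 zł × 10% = 43240 zł

78694 zł > 43240 zł, so the parallel minimum levy is the binding amount.

78694 zł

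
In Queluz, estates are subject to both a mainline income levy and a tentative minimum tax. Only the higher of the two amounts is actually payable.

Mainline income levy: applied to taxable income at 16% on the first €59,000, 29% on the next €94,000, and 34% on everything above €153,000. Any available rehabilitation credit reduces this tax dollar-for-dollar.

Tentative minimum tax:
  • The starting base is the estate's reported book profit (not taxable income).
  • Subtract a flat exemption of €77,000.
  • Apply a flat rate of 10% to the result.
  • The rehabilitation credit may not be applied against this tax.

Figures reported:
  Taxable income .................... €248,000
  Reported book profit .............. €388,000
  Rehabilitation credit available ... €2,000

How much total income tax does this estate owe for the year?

Tentative minimum tax:
  Base (reported book profit): €388,000
  Less exemption €77,000 → base €311,000
  €311,000 × 10% = €31,100

Mainline income levy:
  €59,000 × 16% = €9,440
  €94,000 × 29% = €27,260
  €95,000 × 34% = €32,300
  → €69,000
  Less rehabilitation credit €2,000 → €67,000

€67,000 > €31,100, so the mainline income levy governs.

€67,000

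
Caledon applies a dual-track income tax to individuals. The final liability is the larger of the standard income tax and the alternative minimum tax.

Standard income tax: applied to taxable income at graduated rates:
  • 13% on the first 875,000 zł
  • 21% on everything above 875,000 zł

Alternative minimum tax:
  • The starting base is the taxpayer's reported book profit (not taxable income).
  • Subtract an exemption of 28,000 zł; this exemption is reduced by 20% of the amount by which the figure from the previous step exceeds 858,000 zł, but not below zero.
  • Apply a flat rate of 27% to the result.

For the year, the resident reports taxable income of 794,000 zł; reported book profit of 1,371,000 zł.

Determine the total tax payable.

370,170 zł

Alternative minimum tax:
  Base (reported book profit): 1,371,000 zł
  Exemption: 20% × (1,371,000 zł − 858,000 zł) = 102,600 zł ≥ 28,000 zł, so the exemption is fully phased out
  Base: 1,371,000 zł − 0 zł = 1,371,000 zł
  1,371,000 zł × 27% = 370,170 zł

Standard income tax:
  794,000 zł × 13% = 103,220 zł

370,170 zł > 103,220 zł, so the alternative minimum tax is the binding amount.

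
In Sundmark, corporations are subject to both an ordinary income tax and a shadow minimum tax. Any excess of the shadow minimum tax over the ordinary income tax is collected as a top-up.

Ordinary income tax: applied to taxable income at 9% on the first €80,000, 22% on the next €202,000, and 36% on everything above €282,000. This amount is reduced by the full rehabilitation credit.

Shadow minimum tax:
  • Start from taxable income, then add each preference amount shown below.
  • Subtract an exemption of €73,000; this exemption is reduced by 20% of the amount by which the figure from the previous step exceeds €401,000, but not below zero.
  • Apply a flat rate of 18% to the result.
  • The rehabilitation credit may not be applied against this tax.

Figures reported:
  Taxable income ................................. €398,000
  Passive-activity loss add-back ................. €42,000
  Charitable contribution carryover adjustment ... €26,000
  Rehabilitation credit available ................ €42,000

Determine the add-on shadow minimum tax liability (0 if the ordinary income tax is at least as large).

Shadow minimum tax:
  Adjusted income: €398,000 + €42,000 + €26,000 = €466,000
  Exemption: €73,000 − 20% × (€466,000 − €401,000) = €73,000 − €13,000 = €60,000
  Base: €466,000 − €60,000 = €406,000
  €406,000 × 18% = €73,080

Ordinary income tax:
  €80,000 × 9% = €7,200
  €202,000 × 22% = €44,440
  €116,000 × 36% = €41,760
  → €93,400
  Less rehabilitation credit €42,000 → €51,400

Excess of shadow minimum tax over ordinary income tax: €73,080 − €51,400 = €21,680.

€21,680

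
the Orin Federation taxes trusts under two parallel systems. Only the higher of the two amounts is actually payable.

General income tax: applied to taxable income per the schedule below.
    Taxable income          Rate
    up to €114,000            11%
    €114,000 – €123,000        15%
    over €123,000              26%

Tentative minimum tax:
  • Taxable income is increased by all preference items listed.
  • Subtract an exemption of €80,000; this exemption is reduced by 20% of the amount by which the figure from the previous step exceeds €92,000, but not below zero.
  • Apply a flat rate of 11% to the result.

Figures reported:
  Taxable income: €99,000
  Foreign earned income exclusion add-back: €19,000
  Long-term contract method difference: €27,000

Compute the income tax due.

€10,890

Tentative minimum tax:
  Adjusted income: €99,000 + €19,000 + €27,000 = €145,000
  Exemption: €80,000 − 20% × (€145,000 − €92,000) = €80,000 − €10,600 = €69,400
  Base: €145,000 − €69,400 = €75,600
  €75,600 × 11% = €8,316

General income tax:
  €99,000 × 11% = €10,890

€10,890 > €8,316, so the general income tax governs.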